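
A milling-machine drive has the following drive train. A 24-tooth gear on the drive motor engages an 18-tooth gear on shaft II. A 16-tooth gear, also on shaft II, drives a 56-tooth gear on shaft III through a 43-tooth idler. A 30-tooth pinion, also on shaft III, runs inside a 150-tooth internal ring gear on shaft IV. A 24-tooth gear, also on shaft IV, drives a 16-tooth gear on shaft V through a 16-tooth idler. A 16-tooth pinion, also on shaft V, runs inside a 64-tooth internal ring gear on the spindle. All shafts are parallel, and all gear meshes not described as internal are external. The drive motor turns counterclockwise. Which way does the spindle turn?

clockwise

the drive motor → shaft II: external mesh, 1 reversal → CW.
shaft II → shaft III: driver → idler → driven is 2 external meshes, 2 reversals → CW.
shaft III → shaft IV: internal mesh, same direction → CW.
shaft IV → shaft V: driver → idler → driven is 2 external meshes, 2 reversals → CW.
shaft V → the spindle: internal mesh, same direction → CW.
5 reversals in total — an odd number — so the spindle turns opposite to the drive motor.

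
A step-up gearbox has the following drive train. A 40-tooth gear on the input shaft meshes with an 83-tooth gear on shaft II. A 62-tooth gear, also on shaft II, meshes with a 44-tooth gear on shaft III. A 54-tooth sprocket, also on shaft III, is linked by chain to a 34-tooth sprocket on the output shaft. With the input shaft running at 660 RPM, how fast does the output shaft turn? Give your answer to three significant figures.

the input shaft → shaft II (gear mesh, 83/40): 660 ÷ 2.075 = 318.07 RPM
shaft II → shaft III (gear mesh, 44/62): 318.07 ÷ 0.70968 = 448.19 RPM
shaft III → the output shaft (chain, 34/54): 448.19 ÷ 0.62963 = 711.84 RPM

712 RPM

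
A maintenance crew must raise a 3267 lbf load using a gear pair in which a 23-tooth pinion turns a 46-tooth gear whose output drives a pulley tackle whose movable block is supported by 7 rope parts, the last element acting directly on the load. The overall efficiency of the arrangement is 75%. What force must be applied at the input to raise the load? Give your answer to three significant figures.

Gear pair MA = 46/23 = 2.
Block-and-tackle MA = number of supporting rope parts = 7.
Combined ideal MA = 2 × 7 = 14.
Actual MA = 14 × 0.75 = 10.5.
Effort = load / actual MA = 3267 / 10.5 = 311.14 lbf.

311 lbf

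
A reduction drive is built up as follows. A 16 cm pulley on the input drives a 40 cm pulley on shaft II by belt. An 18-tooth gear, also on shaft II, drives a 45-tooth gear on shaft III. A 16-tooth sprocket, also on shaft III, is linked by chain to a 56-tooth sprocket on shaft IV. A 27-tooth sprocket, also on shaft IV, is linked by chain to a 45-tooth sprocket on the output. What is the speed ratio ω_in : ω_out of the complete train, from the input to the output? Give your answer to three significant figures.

36.5

Each stage contributes driven/driver: belt 40/16 = 2.5, gear mesh 45/18 = 2.5, chain 56/16 = 3.5, chain 45/27 = 1.6667.
Overall: 2.5 × 2.5 × 3.5 × 1.6667 = 36.458.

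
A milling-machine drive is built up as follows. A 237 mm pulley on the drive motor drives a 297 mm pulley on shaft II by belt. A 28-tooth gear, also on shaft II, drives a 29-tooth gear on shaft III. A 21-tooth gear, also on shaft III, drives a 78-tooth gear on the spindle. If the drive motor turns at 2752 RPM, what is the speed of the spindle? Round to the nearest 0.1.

570.9 RPM

belt 297/237 = 1.2532 → 2752/1.2532 = 2196 RPM
gear mesh 29/28 = 1.0357 → 2196/1.0357 = 2120.3 RPM
gear mesh 78/21 = 3.7143 → 2120.3/3.7143 = 570.85 RPM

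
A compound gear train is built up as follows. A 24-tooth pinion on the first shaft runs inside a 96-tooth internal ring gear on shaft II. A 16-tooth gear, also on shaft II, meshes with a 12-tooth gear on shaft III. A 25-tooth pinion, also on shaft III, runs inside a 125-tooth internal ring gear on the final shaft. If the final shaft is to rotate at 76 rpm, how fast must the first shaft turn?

1140 rpm

Overall ratio R = 4 × 0.75 × 5 = 15.
Required input speed = output speed × R = 76 × 15 = 1140 rpm.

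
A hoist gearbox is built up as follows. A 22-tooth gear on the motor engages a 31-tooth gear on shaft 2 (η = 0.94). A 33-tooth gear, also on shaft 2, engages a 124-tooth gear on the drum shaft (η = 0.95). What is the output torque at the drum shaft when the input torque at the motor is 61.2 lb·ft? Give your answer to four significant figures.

Gear mesh: ratio = 31/22 = 1.4091; torque at shaft 2 = 61.2 × 1.4091 × 0.94 = 81.062 lb·ft.
Gear mesh: ratio = 124/33 = 3.7576; torque at the drum shaft = 81.062 × 3.7576 × 0.95 = 289.37 lb·ft.

289.4 lb·ft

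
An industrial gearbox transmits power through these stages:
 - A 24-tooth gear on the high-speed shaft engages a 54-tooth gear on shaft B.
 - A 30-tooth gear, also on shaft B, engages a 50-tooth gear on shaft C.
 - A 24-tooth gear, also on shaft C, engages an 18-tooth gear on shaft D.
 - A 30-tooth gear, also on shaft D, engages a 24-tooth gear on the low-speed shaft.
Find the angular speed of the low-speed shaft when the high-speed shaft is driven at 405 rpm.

gear mesh 54/24 = 2.25 → 405/2.25 = 180 rpm
gear mesh 50/30 = 1.6667 → 180/1.6667 = 108 rpm
gear mesh 18/24 = 0.75 → 108/0.75 = 144 rpm
gear mesh 24/30 = 0.8 → 144/0.8 = 180 rpm

180 rpm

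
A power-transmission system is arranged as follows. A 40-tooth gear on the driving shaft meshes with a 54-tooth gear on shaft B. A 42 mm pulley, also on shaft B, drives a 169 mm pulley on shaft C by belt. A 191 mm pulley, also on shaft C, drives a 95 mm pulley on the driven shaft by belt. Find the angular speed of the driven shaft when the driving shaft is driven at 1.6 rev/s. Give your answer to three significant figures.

0.592 rev/s

Gear mesh: ratio = 54/40 = 1.35, so shaft B turns at 1.6 / 1.35 = 1.1852 rev/s.
Belt: ratio = 169/42 = 4.0238, so shaft C turns at 1.1852 / 4.0238 = 0.29454 rev/s.
Belt: ratio = 95/191 = 0.49738, so the driven shaft turns at 0.29454 / 0.49738 = 0.59219 rev/s.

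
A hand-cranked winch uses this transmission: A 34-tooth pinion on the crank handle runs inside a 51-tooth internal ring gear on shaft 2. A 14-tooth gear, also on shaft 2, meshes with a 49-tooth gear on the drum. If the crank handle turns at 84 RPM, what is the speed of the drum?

Internal gear: ratio = 51/34 = 1.5, so shaft 2 turns at 84 / 1.5 = 56 RPM.
Gear mesh: ratio = 49/14 = 3.5, so the drum turns at 56 / 3.5 = 16 RPM.

16 RPM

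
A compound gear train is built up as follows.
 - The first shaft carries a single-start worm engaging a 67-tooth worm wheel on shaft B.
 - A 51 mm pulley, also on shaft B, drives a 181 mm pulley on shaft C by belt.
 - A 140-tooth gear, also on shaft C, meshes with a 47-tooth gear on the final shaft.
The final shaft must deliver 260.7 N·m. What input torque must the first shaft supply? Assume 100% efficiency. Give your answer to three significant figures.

Overall ratio R = 67 × 3.549 × 0.33571 = 79.828.
Input torque = output torque / R = 260.7 / 79.828 = 3.2658 N·m.

3.27 N·m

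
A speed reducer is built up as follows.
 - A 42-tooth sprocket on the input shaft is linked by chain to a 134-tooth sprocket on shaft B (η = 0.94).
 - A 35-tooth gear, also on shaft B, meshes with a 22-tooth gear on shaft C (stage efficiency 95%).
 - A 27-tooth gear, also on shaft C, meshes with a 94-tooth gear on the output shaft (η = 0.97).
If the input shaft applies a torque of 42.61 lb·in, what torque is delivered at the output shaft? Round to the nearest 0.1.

257.7 lb·in

After the chain (134/42): 42.61 × 3.1905 × 0.94 = 127.79 lb·in
After the gear mesh (22/35): 127.79 × 0.62857 × 0.95 = 76.309 lb·in
After the gear mesh (94/27): 76.309 × 3.4815 × 0.97 = 257.7 lb·in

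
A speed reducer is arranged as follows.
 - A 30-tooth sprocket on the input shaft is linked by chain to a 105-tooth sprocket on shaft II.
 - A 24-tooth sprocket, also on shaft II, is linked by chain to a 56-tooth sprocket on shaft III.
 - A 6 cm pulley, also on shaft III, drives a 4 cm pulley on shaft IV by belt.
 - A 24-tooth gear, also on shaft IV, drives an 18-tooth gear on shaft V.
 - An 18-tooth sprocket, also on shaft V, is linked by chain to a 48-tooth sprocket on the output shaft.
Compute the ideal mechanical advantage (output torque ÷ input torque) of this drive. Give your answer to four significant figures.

10.89

Each stage contributes driven/driver: chain 105/30 = 3.5, chain 56/24 = 2.3333, belt 4/6 = 0.66667, gear mesh 18/24 = 0.75, chain 48/18 = 2.6667.
Overall: 3.5 × 2.3333 × 0.66667 × 0.75 × 2.6667 = 10.889.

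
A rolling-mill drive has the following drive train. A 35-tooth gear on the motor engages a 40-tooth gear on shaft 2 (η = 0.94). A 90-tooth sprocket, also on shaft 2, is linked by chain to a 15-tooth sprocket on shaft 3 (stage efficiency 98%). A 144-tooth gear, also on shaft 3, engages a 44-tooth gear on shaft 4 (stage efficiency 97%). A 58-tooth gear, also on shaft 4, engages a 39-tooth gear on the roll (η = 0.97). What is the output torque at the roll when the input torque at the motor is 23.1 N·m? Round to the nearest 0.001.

After the gear mesh (40/35): 23.1 × 1.1429 × 0.94 = 24.816 N·m
After the chain (15/90): 24.816 × 0.16667 × 0.98 = 4.0533 N·m
After the gear mesh (44/144): 4.0533 × 0.30556 × 0.97 = 1.2013 N·m
After the gear mesh (39/58): 1.2013 × 0.67241 × 0.97 = 0.78357 N·m

0.784 N·m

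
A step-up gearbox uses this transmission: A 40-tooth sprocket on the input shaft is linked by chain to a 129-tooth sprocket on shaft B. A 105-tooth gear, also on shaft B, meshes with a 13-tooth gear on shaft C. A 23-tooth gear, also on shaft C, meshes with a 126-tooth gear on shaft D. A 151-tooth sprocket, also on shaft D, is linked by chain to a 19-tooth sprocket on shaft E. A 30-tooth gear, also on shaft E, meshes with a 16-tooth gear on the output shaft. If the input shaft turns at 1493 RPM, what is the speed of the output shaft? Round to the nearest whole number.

the input shaft → shaft B (chain, 129/40): 1493 ÷ 3.225 = 462.95 RPM
shaft B → shaft C (gear mesh, 13/105): 462.95 ÷ 0.12381 = 3739.2 RPM
shaft C → shaft D (gear mesh, 126/23): 3739.2 ÷ 5.4783 = 682.55 RPM
shaft D → shaft E (chain, 19/151): 682.55 ÷ 0.12583 = 5424.5 RPM
shaft E → the output shaft (gear mesh, 16/30): 5424.5 ÷ 0.53333 = 10171 RPM

10171 RPM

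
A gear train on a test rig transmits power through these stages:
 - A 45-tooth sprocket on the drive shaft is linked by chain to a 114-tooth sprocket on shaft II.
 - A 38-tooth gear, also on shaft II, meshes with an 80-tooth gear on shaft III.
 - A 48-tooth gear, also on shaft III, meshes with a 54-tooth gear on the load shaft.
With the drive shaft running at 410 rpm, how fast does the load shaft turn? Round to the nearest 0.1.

68.3 rpm

the drive shaft → shaft II (chain, 114/45): 410 ÷ 2.5333 = 161.84 rpm
shaft II → shaft III (gear mesh, 80/38): 161.84 ÷ 2.1053 = 76.875 rpm
shaft III → the load shaft (gear mesh, 54/48): 76.875 ÷ 1.125 = 68.333 rpm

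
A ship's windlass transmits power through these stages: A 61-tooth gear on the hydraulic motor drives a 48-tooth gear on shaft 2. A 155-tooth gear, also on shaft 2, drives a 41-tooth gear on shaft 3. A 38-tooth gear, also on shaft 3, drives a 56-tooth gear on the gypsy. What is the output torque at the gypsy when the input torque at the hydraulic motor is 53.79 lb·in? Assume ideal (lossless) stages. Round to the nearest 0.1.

After the gear mesh (48/61): 53.79 × 0.78689 = 42.327 lb·in
After the gear mesh (41/155): 42.327 × 0.26452 = 11.196 lb·in
After the gear mesh (56/38): 11.196 × 1.4737 = 16.499 lb·in

16.5 lb·in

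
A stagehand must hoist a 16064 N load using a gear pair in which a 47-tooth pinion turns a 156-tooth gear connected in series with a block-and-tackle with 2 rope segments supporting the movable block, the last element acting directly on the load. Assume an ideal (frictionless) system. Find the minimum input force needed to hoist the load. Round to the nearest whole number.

2420 N

Gear pair MA = 156/47 = 3.3191.
Block-and-tackle MA = number of supporting rope parts = 2.
Combined ideal MA = 3.3191 × 2 = 6.6383.
Effort = load / MA = 16064 / 6.6383 = 2419.9 N.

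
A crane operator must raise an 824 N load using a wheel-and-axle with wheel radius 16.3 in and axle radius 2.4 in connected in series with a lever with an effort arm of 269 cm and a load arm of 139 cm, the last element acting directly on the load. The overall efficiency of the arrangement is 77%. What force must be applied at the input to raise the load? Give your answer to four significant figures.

81.42 N

Wheel-and-axle MA = R/r = 16.3/2.4 = 6.7917.
Lever MA = effort arm / load arm = 269/139 = 1.9353.
Combined ideal MA = 6.7917 × 1.9353 = 13.144.
Actual MA = 13.144 × 0.77 = 10.121.
Effort = load / actual MA = 824 / 10.121 = 81.418 N.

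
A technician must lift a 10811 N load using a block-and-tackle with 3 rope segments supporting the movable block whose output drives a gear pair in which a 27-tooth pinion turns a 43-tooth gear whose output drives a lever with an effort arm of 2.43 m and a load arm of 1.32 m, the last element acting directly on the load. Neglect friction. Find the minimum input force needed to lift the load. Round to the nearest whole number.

1229 N

Block-and-tackle MA = number of supporting rope parts = 3.
Gear pair MA = 43/27 = 1.5926.
Lever MA = effort arm / load arm = 2.43/1.32 = 1.8409.
Combined ideal MA = 3 × 1.5926 × 1.8409 = 8.7955.
Effort = load / MA = 10811 / 8.7955 = 1229.2 N.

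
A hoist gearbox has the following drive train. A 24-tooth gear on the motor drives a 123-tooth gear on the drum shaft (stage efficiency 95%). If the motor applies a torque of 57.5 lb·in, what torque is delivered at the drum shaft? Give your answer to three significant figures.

280 lb·in

gear mesh 123/24 = 5.125 → τ = 57.5·5.125·0.95 = 279.95 lb·in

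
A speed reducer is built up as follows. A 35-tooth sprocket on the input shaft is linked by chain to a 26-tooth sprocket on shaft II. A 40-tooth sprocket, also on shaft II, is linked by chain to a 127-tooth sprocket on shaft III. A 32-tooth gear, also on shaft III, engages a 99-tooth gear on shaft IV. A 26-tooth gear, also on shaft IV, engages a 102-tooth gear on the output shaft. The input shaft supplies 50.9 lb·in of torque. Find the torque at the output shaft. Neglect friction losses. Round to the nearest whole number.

Chain: ratio = 26/35 = 0.74286; torque at shaft II = 50.9 × 0.74286 = 37.811 lb·in.
Chain: ratio = 127/40 = 3.175; torque at shaft III = 37.811 × 3.175 = 120.05 lb·in.
Gear mesh: ratio = 99/32 = 3.0938; torque at shaft IV = 120.05 × 3.0938 = 371.41 lb·in.
Gear mesh: ratio = 102/26 = 3.9231; torque at the output shaft = 371.41 × 3.9231 = 1457.1 lb·in.

1457 lb·in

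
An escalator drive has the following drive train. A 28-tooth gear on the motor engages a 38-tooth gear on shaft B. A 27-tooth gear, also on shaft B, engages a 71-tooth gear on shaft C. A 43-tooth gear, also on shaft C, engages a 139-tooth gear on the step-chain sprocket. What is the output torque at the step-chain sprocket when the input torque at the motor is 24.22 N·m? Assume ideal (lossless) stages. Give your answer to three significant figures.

279 N·m

After the gear mesh (38/28): 24.22 × 1.3571 = 32.87 N·m
After the gear mesh (71/27): 32.87 × 2.6296 = 86.436 N·m
After the gear mesh (139/43): 86.436 × 3.2326 = 279.41 N·m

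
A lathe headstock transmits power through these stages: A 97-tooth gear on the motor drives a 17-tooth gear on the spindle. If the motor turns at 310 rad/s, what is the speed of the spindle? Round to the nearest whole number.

1769 rad/s

Gear mesh: ratio = 17/97 = 0.17526, so the spindle turns at 310 / 0.17526 = 1768.8 rad/s.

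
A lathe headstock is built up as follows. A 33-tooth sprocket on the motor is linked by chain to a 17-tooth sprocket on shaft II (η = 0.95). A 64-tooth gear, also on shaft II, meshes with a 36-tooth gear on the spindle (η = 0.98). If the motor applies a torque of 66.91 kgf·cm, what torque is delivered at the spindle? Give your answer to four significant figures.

18.05 kgf·cm

Chain: ratio = 17/33 = 0.51515; torque at shaft II = 66.91 × 0.51515 × 0.95 = 32.745 kgf·cm.
Gear mesh: ratio = 36/64 = 0.5625; torque at the spindle = 32.745 × 0.5625 × 0.98 = 18.051 kgf·cm.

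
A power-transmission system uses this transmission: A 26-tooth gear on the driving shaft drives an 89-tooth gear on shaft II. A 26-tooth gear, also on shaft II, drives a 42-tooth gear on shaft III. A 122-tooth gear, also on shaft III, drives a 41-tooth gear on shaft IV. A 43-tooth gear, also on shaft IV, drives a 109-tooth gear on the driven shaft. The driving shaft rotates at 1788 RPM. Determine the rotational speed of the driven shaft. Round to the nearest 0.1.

the driving shaft → shaft II (gear mesh, 89/26): 1788 ÷ 3.4231 = 522.34 RPM
shaft II → shaft III (gear mesh, 42/26): 522.34 ÷ 1.6154 = 323.35 RPM
shaft III → shaft IV (gear mesh, 41/122): 323.35 ÷ 0.33607 = 962.17 RPM
shaft IV → the driven shaft (gear mesh, 109/43): 962.17 ÷ 2.5349 = 379.57 RPM

379.6 RPM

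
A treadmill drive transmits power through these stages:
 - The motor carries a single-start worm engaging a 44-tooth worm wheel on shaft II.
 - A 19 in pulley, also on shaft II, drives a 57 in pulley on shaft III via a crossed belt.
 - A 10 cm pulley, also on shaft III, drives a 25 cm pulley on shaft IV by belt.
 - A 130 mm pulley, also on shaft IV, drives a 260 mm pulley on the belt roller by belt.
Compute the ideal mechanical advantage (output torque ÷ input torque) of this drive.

Each stage contributes driven/driver: worm 44/1 = 44, belt 57/19 = 3, belt 25/10 = 2.5, belt 260/130 = 2.
Overall: 44 × 3 × 2.5 × 2 = 660.

660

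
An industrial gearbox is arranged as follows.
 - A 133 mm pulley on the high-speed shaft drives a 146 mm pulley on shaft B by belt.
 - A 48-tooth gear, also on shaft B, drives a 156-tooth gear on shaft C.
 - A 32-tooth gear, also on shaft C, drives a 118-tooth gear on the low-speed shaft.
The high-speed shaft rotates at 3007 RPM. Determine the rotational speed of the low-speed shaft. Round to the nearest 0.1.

228.6 RPM

Belt: ratio = 146/133 = 1.0977, so shaft B turns at 3007 / 1.0977 = 2739.3 RPM.
Gear mesh: ratio = 156/48 = 3.25, so shaft C turns at 2739.3 / 3.25 = 842.85 RPM.
Gear mesh: ratio = 118/32 = 3.6875, so the low-speed shaft turns at 842.85 / 3.6875 = 228.57 RPM.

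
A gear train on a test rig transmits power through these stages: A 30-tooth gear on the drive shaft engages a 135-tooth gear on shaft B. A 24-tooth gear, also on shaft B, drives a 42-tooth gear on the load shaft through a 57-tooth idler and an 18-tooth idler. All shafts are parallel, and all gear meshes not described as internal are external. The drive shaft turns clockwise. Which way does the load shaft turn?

clockwise

the drive shaft → shaft B: external mesh, 1 reversal → CCW.
shaft B → the load shaft: driver → idler → idler → driven is 3 external meshes, 3 reversals → CW.
4 reversals in total — an even number — so the load shaft turns the same way as the drive shaft.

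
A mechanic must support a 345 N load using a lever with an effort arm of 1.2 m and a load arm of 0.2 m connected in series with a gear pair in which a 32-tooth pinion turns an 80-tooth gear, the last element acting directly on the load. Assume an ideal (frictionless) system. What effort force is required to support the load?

Lever MA = effort arm / load arm = 1.2/0.2 = 6.
Gear pair MA = 80/32 = 2.5.
Combined ideal MA = 6 × 2.5 = 15.
Effort = load / MA = 345 / 15 = 23 N.

23 N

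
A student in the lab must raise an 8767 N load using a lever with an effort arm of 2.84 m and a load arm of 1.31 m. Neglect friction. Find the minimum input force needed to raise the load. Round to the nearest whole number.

4044 N

Lever MA = effort arm / load arm = 2.84/1.31 = 2.1679.
Effort = load / MA = 8767 / 2.1679 = 4043.9 N.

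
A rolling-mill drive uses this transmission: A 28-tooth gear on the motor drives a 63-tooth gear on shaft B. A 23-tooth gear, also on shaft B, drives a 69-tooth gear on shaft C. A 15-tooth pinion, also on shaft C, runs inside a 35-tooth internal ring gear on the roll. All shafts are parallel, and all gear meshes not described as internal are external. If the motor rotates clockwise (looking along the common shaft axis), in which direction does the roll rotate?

the motor → shaft B: external mesh, 1 reversal → CCW.
shaft B → shaft C: external mesh, 1 reversal → CW.
shaft C → the roll: internal mesh, same direction → CW.
2 reversals in total — an even number — so the roll turns the same way as the motor.

clockwise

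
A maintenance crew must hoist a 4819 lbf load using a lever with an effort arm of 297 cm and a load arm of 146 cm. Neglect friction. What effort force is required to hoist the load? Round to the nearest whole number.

Lever MA = effort arm / load arm = 297/146 = 2.0342.
Effort = load / MA = 4819 / 2.0342 = 2368.9 lbf.

2369 lbf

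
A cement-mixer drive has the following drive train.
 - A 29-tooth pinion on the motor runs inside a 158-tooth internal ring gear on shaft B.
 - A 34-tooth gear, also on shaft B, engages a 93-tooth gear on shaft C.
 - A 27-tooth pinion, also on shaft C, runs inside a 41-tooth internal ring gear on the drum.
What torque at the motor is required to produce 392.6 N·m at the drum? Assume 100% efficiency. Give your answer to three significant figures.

Overall ratio R = 5.4483 × 2.7353 × 1.5185 = 22.63.
Input torque = output torque / R = 392.6 / 22.63 = 17.349 N·m.

17.3 N·m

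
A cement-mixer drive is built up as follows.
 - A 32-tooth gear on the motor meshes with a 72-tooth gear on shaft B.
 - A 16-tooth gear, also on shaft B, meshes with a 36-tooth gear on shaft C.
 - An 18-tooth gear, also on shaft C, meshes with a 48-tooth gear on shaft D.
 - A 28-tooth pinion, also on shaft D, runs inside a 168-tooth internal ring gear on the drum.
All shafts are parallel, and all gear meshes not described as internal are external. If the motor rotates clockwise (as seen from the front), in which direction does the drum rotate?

counterclockwise

the motor → shaft B: external mesh, 1 reversal → CCW.
shaft B → shaft C: external mesh, 1 reversal → CW.
shaft C → shaft D: external mesh, 1 reversal → CCW.
shaft D → the drum: internal mesh, same direction → CCW.
3 reversals in total — an odd number — so the drum turns opposite to the motor.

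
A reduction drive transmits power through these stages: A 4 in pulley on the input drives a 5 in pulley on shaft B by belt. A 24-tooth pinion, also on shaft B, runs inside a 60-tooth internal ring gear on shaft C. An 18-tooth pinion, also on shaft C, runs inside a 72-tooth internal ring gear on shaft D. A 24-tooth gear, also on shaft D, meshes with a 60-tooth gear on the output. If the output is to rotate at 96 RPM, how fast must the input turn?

Overall ratio R = 1.25 × 2.5 × 4 × 2.5 = 31.25.
Required input speed = output speed × R = 96 × 31.25 = 3000 RPM.

3000 RPM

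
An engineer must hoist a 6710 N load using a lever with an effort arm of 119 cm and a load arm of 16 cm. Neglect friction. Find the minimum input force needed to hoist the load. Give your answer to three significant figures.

902 N

Lever MA = effort arm / load arm = 119/16 = 7.4375.
Effort = load / MA = 6710 / 7.4375 = 902.18 N.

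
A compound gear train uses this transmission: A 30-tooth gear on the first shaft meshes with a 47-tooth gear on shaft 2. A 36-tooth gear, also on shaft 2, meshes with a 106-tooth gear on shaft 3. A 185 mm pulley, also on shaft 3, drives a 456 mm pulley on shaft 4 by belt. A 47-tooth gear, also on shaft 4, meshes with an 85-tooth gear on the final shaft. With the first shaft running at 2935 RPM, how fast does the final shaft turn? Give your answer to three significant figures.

Gear mesh: ratio = 47/30 = 1.5667, so shaft 2 turns at 2935 / 1.5667 = 1873.4 RPM.
Gear mesh: ratio = 106/36 = 2.9444, so shaft 3 turns at 1873.4 / 2.9444 = 636.25 RPM.
Belt: ratio = 456/185 = 2.4649, so shaft 4 turns at 636.25 / 2.4649 = 258.13 RPM.
Gear mesh: ratio = 85/47 = 1.8085, so the final shaft turns at 258.13 / 1.8085 = 142.73 RPM.

143 RPM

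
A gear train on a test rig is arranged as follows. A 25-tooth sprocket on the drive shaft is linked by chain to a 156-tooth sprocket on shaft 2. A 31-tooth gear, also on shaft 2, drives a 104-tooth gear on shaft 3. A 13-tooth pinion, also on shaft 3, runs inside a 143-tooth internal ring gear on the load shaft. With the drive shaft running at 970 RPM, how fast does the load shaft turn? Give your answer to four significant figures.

Chain: ratio = 156/25 = 6.24, so shaft 2 turns at 970 / 6.24 = 155.45 RPM.
Gear mesh: ratio = 104/31 = 3.3548, so shaft 3 turns at 155.45 / 3.3548 = 46.336 RPM.
Internal gear: ratio = 143/13 = 11, so the load shaft turns at 46.336 / 11 = 4.2123 RPM.

4.212 RPM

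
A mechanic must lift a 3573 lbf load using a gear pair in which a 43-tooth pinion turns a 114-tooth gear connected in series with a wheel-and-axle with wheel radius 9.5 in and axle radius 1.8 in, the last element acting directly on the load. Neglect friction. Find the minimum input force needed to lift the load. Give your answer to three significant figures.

255 lbf

Gear pair MA = 114/43 = 2.6512.
Wheel-and-axle MA = R/r = 9.5/1.8 = 5.2778.
Combined ideal MA = 2.6512 × 5.2778 = 13.992.
Effort = load / MA = 3573 / 13.992 = 255.36 lbf.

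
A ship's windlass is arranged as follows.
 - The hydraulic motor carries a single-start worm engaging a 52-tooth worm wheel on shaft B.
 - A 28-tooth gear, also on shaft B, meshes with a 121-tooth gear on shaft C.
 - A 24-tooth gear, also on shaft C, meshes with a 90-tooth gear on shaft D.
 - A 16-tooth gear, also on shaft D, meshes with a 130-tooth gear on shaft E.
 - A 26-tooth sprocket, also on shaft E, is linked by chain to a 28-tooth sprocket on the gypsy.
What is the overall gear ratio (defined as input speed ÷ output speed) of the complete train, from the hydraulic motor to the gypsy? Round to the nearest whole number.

Each stage contributes driven/driver: worm 52/1 = 52, gear mesh 121/28 = 4.3214, gear mesh 90/24 = 3.75, gear mesh 130/16 = 8.125, chain 28/26 = 1.0769.
Overall: 52 × 4.3214 × 3.75 × 8.125 × 1.0769 = 7373.4.

7373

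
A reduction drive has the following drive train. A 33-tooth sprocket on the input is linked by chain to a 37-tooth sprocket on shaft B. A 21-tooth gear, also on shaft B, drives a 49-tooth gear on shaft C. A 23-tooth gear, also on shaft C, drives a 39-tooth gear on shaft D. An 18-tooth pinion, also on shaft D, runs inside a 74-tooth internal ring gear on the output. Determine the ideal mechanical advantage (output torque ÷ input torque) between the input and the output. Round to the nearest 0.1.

Each stage contributes driven/driver: chain 37/33 = 1.1212, gear mesh 49/21 = 2.3333, gear mesh 39/23 = 1.6957, internal gear 74/18 = 4.1111.
Overall: 1.1212 × 2.3333 × 1.6957 × 4.1111 = 18.237.

18.2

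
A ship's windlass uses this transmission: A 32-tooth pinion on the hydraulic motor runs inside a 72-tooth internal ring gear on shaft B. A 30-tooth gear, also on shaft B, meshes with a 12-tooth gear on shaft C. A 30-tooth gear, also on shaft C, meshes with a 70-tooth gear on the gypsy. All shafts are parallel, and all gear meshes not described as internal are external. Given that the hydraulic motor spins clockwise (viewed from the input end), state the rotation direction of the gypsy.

the hydraulic motor → shaft B: internal mesh, same direction → CW.
shaft B → shaft C: external mesh, 1 reversal → CCW.
shaft C → the gypsy: external mesh, 1 reversal → CW.
2 reversals in total — an even number — so the gypsy turns the same way as the hydraulic motor.

clockwise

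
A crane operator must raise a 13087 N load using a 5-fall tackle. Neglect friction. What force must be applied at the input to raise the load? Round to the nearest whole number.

Block-and-tackle MA = number of supporting rope parts = 5.
Effort = load / MA = 13087 / 5 = 2617.4 N.

2617 N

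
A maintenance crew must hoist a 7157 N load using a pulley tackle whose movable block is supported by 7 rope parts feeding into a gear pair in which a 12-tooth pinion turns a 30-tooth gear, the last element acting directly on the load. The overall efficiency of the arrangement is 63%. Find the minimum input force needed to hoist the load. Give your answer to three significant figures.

Block-and-tackle MA = number of supporting rope parts = 7.
Gear pair MA = 30/12 = 2.5.
Combined ideal MA = 7 × 2.5 = 17.5.
Actual MA = 17.5 × 0.63 = 11.025.
Effort = load / actual MA = 7157 / 11.025 = 649.16 N.

649 N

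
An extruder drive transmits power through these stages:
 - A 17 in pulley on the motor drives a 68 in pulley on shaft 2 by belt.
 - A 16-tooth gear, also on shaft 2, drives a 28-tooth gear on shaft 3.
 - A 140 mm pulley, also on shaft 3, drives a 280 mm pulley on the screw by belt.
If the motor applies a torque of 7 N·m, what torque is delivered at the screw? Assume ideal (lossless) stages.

After the belt (68/17): 7 × 4 = 28 N·m
After the gear mesh (28/16): 28 × 1.75 = 49 N·m
After the belt (280/140): 49 × 2 = 98 N·m

98 N·m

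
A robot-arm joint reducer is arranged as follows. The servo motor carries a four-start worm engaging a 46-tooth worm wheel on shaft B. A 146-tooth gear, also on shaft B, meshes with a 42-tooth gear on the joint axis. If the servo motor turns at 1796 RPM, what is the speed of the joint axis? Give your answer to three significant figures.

the servo motor → shaft B (worm, 46/4): 1796 ÷ 11.5 = 156.17 RPM
shaft B → the joint axis (gear mesh, 42/146): 156.17 ÷ 0.28767 = 542.89 RPM

543 RPM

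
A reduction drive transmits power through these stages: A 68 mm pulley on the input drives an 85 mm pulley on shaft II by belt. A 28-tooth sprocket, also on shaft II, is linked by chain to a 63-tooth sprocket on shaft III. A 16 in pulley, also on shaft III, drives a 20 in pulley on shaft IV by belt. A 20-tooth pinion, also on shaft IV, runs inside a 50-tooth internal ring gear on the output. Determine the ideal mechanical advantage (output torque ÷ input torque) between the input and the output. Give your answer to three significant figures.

8.79

Each stage contributes driven/driver: belt 85/68 = 1.25, chain 63/28 = 2.25, belt 20/16 = 1.25, internal gear 50/20 = 2.5.
Overall: 1.25 × 2.25 × 1.25 × 2.5 = 8.7891.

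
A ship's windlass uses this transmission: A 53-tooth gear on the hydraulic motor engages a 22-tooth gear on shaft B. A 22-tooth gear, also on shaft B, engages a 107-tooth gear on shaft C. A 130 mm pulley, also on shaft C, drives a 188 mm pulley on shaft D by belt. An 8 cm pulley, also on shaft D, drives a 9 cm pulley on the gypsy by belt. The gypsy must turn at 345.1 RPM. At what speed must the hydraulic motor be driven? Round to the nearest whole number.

1133 RPM

Overall ratio R = 0.41509 × 4.8636 × 1.4462 × 1.125 = 3.2845.
Required input speed = output speed × R = 345.1 × 3.2845 = 1133.5 RPM.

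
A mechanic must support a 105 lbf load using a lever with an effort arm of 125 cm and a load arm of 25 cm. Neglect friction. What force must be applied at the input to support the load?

Lever MA = effort arm / load arm = 125/25 = 5.
Effort = load / MA = 105 / 5 = 21 lbf.

21 lbf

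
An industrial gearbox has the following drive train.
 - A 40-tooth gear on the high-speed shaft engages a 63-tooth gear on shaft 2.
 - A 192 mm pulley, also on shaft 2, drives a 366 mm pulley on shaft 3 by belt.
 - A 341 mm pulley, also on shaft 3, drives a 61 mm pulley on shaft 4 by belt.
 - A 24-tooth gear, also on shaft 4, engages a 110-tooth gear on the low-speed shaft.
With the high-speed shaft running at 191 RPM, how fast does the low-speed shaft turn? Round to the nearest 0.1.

77.6 RPM

gear mesh 63/40 = 1.575 → 191/1.575 = 121.27 RPM
belt 366/192 = 1.9062 → 121.27/1.9062 = 63.617 RPM
belt 61/341 = 0.17889 → 63.617/0.17889 = 355.63 RPM
gear mesh 110/24 = 4.5833 → 355.63/4.5833 = 77.592 RPM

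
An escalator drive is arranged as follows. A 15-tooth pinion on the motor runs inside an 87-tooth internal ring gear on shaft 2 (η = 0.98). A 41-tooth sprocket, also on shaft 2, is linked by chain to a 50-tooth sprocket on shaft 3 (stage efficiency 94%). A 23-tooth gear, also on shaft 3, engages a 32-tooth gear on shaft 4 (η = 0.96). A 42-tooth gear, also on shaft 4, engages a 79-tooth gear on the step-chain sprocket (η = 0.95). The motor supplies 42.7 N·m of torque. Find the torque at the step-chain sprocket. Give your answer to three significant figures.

664 N·m

After the internal gear (87/15): 42.7 × 5.8 × 0.98 = 242.71 N·m
After the chain (50/41): 242.71 × 1.2195 × 0.94 = 278.22 N·m
After the gear mesh (32/23): 278.22 × 1.3913 × 0.96 = 371.61 N·m
After the gear mesh (79/42): 371.61 × 1.881 × 0.95 = 664.03 N·m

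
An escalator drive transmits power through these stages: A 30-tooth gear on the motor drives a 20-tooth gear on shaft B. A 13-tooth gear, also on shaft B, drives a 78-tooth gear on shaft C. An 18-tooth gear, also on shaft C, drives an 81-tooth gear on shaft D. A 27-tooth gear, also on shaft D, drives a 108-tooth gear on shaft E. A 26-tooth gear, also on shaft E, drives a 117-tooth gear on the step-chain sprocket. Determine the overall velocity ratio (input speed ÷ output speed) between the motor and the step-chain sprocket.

Each stage contributes driven/driver: gear mesh 20/30 = 0.66667, gear mesh 78/13 = 6, gear mesh 81/18 = 4.5, gear mesh 108/27 = 4, gear mesh 117/26 = 4.5.
Overall: 0.66667 × 6 × 4.5 × 4 × 4.5 = 324.

324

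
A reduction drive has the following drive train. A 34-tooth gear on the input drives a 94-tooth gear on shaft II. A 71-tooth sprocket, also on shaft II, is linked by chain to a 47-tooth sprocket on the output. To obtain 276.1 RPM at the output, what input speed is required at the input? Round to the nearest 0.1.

Overall ratio R = 2.7647 × 0.66197 = 1.8302.
Required input speed = output speed × R = 276.1 × 1.8302 = 505.31 RPM.

505.3 RPM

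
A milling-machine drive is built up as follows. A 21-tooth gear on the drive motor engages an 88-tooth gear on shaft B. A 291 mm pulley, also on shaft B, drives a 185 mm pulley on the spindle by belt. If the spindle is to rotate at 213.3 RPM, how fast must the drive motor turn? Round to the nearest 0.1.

568.2 RPM

Overall ratio R = 4.1905 × 0.63574 = 2.664.
Required input speed = output speed × R = 213.3 × 2.664 = 568.24 RPM.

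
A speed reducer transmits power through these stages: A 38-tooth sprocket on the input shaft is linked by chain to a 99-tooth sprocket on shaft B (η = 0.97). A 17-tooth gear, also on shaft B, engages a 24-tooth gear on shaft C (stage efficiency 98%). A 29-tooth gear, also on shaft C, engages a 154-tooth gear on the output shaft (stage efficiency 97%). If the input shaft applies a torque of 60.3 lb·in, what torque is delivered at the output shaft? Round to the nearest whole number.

1086 lb·in

chain 99/38 = 2.6053 → τ = 60.3·2.6053·0.97 = 152.38 lb·in
gear mesh 24/17 = 1.4118 → τ = 152.38·1.4118·0.98 = 210.83 lb·in
gear mesh 154/29 = 5.3103 → τ = 210.83·5.3103·0.97 = 1086 lb·in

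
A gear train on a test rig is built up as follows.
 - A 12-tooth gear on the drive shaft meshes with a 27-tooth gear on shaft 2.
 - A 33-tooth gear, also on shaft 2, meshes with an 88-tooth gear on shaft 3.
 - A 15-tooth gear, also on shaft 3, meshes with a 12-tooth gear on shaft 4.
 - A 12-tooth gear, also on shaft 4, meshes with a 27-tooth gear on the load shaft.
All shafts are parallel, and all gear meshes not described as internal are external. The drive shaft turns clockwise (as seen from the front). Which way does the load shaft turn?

the drive shaft → shaft 2: external mesh, 1 reversal → CCW.
shaft 2 → shaft 3: external mesh, 1 reversal → CW.
shaft 3 → shaft 4: external mesh, 1 reversal → CCW.
shaft 4 → the load shaft: external mesh, 1 reversal → CW.
4 reversals in total — an even number — so the load shaft turns the same way as the drive shaft.

clockwise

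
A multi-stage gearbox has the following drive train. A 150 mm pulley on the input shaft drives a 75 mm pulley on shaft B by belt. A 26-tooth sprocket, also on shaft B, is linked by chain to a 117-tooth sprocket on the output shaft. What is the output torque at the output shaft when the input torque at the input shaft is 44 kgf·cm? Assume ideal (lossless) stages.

belt 75/150 = 0.5 → τ = 44·0.5 = 22 kgf·cm
chain 117/26 = 4.5 → τ = 22·4.5 = 99 kgf·cm

99 kgf·cm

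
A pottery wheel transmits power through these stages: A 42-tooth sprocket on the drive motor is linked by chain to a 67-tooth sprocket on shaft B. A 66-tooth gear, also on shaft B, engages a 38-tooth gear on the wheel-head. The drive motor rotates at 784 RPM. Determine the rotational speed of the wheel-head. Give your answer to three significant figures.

854 RPM

the drive motor → shaft B (chain, 67/42): 784 ÷ 1.5952 = 491.46 RPM
shaft B → the wheel-head (gear mesh, 38/66): 491.46 ÷ 0.57576 = 853.59 RPM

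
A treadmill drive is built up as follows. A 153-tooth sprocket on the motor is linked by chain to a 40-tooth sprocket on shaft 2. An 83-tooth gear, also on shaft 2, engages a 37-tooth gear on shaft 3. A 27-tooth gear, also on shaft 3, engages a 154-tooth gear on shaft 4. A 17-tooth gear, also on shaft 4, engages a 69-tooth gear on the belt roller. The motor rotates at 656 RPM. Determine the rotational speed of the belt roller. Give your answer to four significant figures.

243.1 RPM

Chain: ratio = 40/153 = 0.26144, so shaft 2 turns at 656 / 0.26144 = 2509.2 RPM.
Gear mesh: ratio = 37/83 = 0.44578, so shaft 3 turns at 2509.2 / 0.44578 = 5628.7 RPM.
Gear mesh: ratio = 154/27 = 5.7037, so shaft 4 turns at 5628.7 / 5.7037 = 986.86 RPM.
Gear mesh: ratio = 69/17 = 4.0588, so the belt roller turns at 986.86 / 4.0588 = 243.14 RPM.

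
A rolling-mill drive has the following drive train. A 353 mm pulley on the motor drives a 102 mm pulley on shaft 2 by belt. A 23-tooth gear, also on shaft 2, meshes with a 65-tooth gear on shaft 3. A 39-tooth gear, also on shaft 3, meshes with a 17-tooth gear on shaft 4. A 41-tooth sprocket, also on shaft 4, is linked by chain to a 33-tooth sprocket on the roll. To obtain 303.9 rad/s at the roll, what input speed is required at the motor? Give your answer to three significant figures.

Overall ratio R = 0.28895 × 2.8261 × 0.4359 × 0.80488 = 0.2865.
Required input speed = output speed × R = 303.9 × 0.2865 = 87.068 rad/s.

87.1 rad/s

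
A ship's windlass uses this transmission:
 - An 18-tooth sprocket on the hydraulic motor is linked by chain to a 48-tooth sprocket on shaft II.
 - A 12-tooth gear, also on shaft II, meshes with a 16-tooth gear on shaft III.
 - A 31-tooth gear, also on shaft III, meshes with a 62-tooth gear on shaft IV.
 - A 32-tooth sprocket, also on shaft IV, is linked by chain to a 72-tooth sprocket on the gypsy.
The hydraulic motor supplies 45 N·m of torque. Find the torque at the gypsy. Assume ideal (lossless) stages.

720 N·m

Chain: ratio = 48/18 = 2.6667; torque at shaft II = 45 × 2.6667 = 120 N·m.
Gear mesh: ratio = 16/12 = 1.3333; torque at shaft III = 120 × 1.3333 = 160 N·m.
Gear mesh: ratio = 62/31 = 2; torque at shaft IV = 160 × 2 = 320 N·m.
Chain: ratio = 72/32 = 2.25; torque at the gypsy = 320 × 2.25 = 720 N·m.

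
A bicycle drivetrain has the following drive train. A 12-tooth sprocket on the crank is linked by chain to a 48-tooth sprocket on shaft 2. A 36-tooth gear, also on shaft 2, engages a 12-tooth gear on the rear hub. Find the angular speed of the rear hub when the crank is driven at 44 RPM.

chain 48/12 = 4 → 44/4 = 11 RPM
gear mesh 12/36 = 0.33333 → 11/0.33333 = 33 RPM

33 RPM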